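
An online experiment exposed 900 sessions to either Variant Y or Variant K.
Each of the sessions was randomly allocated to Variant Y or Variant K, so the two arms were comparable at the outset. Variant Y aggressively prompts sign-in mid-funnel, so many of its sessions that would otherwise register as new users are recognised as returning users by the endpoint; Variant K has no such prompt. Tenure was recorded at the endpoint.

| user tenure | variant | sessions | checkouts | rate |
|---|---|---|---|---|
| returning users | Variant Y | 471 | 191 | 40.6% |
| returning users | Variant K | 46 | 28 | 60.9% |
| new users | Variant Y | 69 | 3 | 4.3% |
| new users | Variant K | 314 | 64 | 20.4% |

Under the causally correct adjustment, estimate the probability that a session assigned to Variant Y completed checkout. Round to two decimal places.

0.36

User tenure is recorded after the variant and is itself shifted by it — it sits on the causal path from variant to outcome. Conditioning on a mediator would strip out part of the effect we want; the pooled comparison gives the total causal effect.
So P(outcome | do(Variant Y)) is just the pooled rate for Variant Y: 194/540 = 0.359.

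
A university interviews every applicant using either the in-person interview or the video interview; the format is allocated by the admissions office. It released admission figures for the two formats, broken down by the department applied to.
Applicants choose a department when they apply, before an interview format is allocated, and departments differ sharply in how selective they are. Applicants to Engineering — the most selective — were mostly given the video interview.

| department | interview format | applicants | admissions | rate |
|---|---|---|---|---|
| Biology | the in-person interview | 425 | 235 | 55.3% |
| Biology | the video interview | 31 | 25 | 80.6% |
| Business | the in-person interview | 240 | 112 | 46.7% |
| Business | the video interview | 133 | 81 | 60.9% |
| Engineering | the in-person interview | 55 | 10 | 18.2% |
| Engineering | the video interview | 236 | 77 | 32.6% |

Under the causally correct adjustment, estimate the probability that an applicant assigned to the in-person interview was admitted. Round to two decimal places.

0.43

Department is set before the interview format has any effect — it is not caused by the interview format — and it independently drives the outcome. That makes it a confounder, so the causal comparison is within department levels.
Standardising the in-person interview to the population department mix: 0.407·235/425 + 0.333·112/240 + 0.260·10/55 = 0.428.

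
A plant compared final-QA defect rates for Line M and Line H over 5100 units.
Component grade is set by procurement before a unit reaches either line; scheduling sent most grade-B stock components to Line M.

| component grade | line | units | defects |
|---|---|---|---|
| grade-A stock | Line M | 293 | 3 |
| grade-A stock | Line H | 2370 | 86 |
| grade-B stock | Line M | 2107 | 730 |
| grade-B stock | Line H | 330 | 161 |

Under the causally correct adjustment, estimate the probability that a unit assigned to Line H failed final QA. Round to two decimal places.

0.25

Nothing the line does changes component grade; the imbalance is an allocation artefact. With component grade also predicting the outcome, the pooled figure is confounded, and the within-stratum comparison is the causal one.
Standardising Line H to the population component grade mix: 0.522·86/2370 + 0.478·161/330 = 0.252.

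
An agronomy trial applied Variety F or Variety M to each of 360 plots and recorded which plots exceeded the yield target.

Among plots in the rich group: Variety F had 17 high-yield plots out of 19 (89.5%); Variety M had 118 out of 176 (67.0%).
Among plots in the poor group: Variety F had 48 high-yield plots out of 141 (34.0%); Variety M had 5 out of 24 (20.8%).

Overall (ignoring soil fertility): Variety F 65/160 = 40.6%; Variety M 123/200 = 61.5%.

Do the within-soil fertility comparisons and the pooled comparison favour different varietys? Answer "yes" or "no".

yes

Within each soil fertility level (rich 89.5% vs 67.0%; poor 34.0% vs 20.8%), Variety F has the higher rate every time. Pooled: 40.6% vs 61.5% — Variety M has the higher rate overall. The two comparisons disagree.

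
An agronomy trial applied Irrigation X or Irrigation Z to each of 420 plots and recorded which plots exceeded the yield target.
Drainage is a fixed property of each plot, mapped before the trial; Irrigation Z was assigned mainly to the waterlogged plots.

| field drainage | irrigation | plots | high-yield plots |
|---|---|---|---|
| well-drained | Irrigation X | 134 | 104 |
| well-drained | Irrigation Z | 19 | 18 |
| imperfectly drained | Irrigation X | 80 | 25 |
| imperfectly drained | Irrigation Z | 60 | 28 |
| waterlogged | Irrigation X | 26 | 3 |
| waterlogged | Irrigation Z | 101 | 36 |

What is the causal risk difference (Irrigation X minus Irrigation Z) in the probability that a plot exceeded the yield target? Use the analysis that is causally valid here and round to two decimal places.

-0.19

Within every field drainage level Irrigation Z has the higher rate, yet pooled Irrigation X does — Simpson's reversal.
Field drainage satisfies the back-door criterion: it is not a descendant of the irrigation, and it blocks the spurious path from irrigation to outcome. Adjusting for it (i.e., using the within-field drainage rates) gives the causal effect.
Adjusting over the population distribution of field drainage: 0.364·(0.776−0.947) + 0.333·(0.312−0.467) + 0.302·(0.115−0.356) = -0.187.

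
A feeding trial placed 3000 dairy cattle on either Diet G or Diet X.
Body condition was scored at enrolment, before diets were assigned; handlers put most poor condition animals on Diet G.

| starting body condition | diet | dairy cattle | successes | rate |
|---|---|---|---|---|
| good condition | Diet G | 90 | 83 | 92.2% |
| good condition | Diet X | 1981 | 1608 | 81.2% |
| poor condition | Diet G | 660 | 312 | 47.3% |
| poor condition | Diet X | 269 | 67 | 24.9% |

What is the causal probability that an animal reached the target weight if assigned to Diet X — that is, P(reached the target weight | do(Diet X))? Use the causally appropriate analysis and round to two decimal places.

0.64

Within every starting body condition level Diet G has the higher rate, yet pooled Diet X does — Simpson's reversal.
Since starting body condition is a pre-existing factor (not a product of the diet) and it affects the outcome on its own, it is a confounder. The stratified rates, not the pooled rate, identify the causal effect.
Standardising Diet X to the population starting body condition mix: 0.690·1608/1981 + 0.310·67/269 = 0.637.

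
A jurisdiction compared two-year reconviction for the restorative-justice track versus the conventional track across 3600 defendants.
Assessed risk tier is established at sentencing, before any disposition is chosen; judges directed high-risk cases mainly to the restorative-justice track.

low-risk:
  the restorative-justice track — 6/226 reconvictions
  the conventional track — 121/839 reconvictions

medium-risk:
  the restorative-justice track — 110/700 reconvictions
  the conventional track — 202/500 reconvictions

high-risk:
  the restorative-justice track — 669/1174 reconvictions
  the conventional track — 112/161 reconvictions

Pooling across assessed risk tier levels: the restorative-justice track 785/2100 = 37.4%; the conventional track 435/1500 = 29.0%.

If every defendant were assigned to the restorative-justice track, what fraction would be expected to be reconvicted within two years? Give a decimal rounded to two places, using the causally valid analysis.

Within every assessed risk tier level the restorative-justice track has the lower rate, yet pooled the conventional track does — Simpson's reversal.
Since assessed risk tier is a pre-existing factor (not a product of the disposition) and it affects the outcome on its own, it is a confounder. The stratified rates, not the pooled rate, identify the causal effect.
Standardising the restorative-justice track to the population assessed risk tier mix: 0.296·6/226 + 0.333·110/700 + 0.371·669/1174 = 0.272.

0.27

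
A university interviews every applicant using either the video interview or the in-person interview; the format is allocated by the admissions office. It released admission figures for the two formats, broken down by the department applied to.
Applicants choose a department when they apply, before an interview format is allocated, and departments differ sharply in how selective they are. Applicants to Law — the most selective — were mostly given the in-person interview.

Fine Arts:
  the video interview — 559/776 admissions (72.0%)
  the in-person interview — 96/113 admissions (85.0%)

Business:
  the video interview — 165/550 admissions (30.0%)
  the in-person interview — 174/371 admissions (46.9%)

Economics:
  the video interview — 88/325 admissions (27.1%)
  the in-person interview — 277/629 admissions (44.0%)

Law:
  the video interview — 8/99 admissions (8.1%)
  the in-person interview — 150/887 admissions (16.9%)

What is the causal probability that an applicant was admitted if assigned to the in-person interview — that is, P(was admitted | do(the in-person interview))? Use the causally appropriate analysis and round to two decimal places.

Within every department level the in-person interview has the higher rate, yet pooled the video interview does — Simpson's reversal.
Department satisfies the back-door criterion: it is not a descendant of the interview format, and it blocks the spurious path from interview format to outcome. Adjusting for it (i.e., using the within-department rates) gives the causal effect.
Standardising the in-person interview to the population department mix: 0.237·96/113 + 0.246·174/371 + 0.254·277/629 + 0.263·150/887 = 0.473.

0.47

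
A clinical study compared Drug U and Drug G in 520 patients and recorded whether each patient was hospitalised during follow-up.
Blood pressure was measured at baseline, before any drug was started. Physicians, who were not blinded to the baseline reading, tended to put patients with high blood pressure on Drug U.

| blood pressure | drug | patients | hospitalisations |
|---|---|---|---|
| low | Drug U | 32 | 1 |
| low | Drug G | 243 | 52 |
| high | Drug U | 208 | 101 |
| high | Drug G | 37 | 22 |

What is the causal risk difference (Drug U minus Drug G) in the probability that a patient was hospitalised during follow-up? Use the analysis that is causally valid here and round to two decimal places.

-0.15

The blood pressure-specific comparison favours Drug U throughout, but the pooled figures favour Drug G. The question is whether to condition on blood pressure.
Blood pressure differs across drugs for reasons unrelated to any effect of the drug itself, and it separately predicts the outcome — a classic confounder. We must compare within blood pressure levels.
Adjusting over the population distribution of blood pressure: 0.529·(0.031−0.214) + 0.471·(0.486−0.595) = -0.148.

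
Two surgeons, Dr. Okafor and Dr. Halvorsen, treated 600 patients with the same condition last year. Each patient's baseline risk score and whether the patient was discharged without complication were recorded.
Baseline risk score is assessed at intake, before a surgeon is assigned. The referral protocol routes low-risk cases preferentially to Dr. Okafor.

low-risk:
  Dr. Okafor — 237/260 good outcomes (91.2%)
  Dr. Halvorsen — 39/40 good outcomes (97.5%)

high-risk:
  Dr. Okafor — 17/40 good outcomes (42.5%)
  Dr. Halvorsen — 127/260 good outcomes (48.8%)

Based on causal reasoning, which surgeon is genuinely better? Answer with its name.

Within every baseline risk score level Dr. Halvorsen has the higher rate, yet pooled Dr. Okafor does — Simpson's reversal.
Here baseline risk score is a common cause — it drives both which surgeon a case falls under and the outcome. The crude comparison mixes populations; the stratum-specific rates are the causally relevant ones.
Within each level — low-risk: 91.2% vs 97.5%; high-risk: 42.5% vs 48.8% — Dr. Halvorsen is higher every time.

Dr. Halvorsen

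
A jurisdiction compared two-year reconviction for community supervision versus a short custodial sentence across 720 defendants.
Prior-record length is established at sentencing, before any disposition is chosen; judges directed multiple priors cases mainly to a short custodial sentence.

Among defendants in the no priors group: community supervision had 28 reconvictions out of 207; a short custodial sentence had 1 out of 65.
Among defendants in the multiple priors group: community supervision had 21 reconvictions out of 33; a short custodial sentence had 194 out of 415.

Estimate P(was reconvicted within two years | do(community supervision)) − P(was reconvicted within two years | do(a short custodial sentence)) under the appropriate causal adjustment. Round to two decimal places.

+0.15

The stratified and pooled comparisons disagree (a short custodial sentence wins within each prior-record length; community supervision wins overall), so the answer turns on the causal role of prior-record length.
Here prior-record length is a common cause — it drives both which disposition a case falls under and the outcome. The crude comparison mixes populations; the stratum-specific rates are the causally relevant ones.
Adjusting over the population distribution of prior-record length: 0.378·(0.135−0.015) + 0.622·(0.636−0.467) = +0.150.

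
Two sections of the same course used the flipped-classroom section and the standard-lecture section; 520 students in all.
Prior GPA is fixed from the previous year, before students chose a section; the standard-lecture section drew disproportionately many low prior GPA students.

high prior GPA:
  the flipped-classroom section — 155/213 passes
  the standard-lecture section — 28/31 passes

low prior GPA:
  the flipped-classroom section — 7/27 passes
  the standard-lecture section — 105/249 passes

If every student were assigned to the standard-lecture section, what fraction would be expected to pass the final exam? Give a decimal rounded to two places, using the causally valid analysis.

The prior GPA band-specific comparison favours the standard-lecture section throughout, but the pooled figures favour the flipped-classroom section. The question is whether to condition on prior GPA band.
Nothing the teaching method does changes prior GPA band; the imbalance is an allocation artefact. With prior GPA band also predicting the outcome, the pooled figure is confounded, and the within-stratum comparison is the causal one.
Standardising the standard-lecture section to the population prior GPA band mix: 0.469·28/31 + 0.531·105/249 = 0.648.

0.65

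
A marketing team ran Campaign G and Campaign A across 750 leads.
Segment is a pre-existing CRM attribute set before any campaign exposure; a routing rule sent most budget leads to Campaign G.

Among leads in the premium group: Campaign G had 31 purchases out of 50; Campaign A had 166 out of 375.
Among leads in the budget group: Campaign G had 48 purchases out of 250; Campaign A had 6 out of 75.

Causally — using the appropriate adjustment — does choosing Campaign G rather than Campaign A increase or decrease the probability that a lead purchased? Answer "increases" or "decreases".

The stratified and pooled comparisons disagree (Campaign G wins within each customer segment; Campaign A wins overall), so the answer turns on the causal role of customer segment.
Customer segment differs across campaigns for reasons unrelated to any effect of the campaign itself, and it separately predicts the outcome — a classic confounder. We must compare within customer segment levels.
Within each level — premium: 62.0% vs 44.3%; budget: 19.2% vs 8.0% — Campaign G is higher every time.

increases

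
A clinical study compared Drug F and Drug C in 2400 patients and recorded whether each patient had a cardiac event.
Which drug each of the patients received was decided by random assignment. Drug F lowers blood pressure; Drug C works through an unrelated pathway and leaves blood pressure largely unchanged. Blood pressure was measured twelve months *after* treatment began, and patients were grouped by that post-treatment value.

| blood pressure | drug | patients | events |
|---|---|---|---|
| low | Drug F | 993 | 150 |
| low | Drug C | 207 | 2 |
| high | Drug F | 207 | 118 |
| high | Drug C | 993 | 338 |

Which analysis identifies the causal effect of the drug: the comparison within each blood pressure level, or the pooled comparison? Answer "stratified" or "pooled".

Drug C is lower inside every blood pressure stratum but Drug F is lower in aggregate. Whether to stratify depends on how blood pressure relates to the drug.
Blood pressure lies on the pathway drug → blood pressure → outcome, so adjusting for it blocks the indirect effect. For the total causal effect of drug, use the unadjusted pooled rates.
Pooled: Drug F 22.3% vs Drug C 28.3%; Drug F is lower overall.

pooled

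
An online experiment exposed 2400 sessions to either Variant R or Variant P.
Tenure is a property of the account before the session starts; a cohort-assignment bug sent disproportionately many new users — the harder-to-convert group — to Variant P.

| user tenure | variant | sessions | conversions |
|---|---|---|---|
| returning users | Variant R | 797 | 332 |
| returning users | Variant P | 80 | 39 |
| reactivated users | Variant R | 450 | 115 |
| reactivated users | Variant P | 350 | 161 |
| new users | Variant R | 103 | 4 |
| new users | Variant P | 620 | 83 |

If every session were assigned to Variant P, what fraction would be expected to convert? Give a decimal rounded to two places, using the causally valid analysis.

0.37

The user tenure-specific comparison favours Variant P throughout, but the pooled figures favour Variant R. The question is whether to condition on user tenure.
The imbalance in user tenure arose from how sessions were allocated, not from anything the variant did; and user tenure independently affects the outcome. The pooled gap is confounded — condition on user tenure.
Standardising Variant P to the population user tenure mix: 0.365·39/80 + 0.333·161/350 + 0.301·83/620 = 0.372.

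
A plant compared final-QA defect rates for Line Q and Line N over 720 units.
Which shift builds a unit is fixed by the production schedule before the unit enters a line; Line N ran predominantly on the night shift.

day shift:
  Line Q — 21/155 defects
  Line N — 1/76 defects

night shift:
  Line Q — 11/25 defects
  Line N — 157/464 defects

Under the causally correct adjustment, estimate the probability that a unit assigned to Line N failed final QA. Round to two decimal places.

Line N is lower inside every shift stratum but Line Q is lower in aggregate. Whether to stratify depends on how shift relates to the line.
The imbalance in shift arose from how units were allocated, not from anything the line did; and shift independently affects the outcome. The pooled gap is confounded — condition on shift.
Standardising Line N to the population shift mix: 0.321·1/76 + 0.679·157/464 = 0.234.

0.23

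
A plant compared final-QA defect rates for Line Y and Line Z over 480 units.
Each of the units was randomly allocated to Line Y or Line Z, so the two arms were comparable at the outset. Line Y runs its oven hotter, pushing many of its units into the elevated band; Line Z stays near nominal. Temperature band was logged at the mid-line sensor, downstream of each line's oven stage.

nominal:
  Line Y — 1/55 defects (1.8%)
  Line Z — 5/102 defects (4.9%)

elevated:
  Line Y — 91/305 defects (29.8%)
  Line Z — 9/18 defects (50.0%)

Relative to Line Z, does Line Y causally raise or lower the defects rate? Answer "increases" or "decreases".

increases

In-process temperature band here is a post-treatment variable shaped by the line; conditioning on it would introduce bias rather than remove it. The overall comparison is the causal one.
Pooled: Line Y 25.6% vs Line Z 11.7%; Line Z is lower overall.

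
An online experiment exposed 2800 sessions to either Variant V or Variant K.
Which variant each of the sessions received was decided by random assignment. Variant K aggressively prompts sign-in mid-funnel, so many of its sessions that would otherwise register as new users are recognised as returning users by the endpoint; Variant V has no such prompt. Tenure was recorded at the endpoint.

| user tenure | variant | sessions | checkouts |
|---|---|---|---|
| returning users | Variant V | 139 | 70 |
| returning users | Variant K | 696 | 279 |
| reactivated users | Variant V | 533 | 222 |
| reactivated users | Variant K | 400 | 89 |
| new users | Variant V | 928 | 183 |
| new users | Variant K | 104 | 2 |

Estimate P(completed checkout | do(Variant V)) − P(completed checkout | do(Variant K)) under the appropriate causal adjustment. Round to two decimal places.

Stratifying would compare variants among sessions the variants themselves sorted into user tenure groups — a form of selection on an intermediate. The unconditioned pooled rates give the total causal effect.
The causal difference is the pooled difference: 0.297 − 0.308 = -0.011.

-0.01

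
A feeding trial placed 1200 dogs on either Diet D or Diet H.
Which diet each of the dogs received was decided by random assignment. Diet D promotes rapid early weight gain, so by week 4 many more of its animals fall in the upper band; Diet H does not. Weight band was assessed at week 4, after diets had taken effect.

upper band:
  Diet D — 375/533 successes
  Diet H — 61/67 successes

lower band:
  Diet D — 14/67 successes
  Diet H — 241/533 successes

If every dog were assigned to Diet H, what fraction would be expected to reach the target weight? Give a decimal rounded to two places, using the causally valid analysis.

0.50

Diet H is higher inside every week-4 weight band stratum but Diet D is higher in aggregate. Whether to stratify depends on how week-4 weight band relates to the diet.
Stratifying would compare diets among dogs the diets themselves sorted into week-4 weight band groups — a form of selection on an intermediate. The unconditioned pooled rates give the total causal effect.
So P(outcome | do(Diet H)) is just the pooled rate for Diet H: 302/600 = 0.503.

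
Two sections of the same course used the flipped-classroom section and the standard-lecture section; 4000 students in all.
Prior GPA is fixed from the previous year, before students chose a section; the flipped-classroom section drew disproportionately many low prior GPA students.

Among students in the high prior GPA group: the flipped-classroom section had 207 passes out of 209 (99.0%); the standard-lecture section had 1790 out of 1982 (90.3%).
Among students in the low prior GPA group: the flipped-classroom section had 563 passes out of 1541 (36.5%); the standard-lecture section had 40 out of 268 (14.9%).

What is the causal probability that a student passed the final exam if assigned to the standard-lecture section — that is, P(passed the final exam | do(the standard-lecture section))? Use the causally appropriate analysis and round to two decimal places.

0.56

Prior GPA band is set before the teaching method has any effect — it is not caused by the teaching method — and it independently drives the outcome. That makes it a confounder, so the causal comparison is within prior GPA band levels.
Standardising the standard-lecture section to the population prior GPA band mix: 0.548·1790/1982 + 0.452·40/268 = 0.562.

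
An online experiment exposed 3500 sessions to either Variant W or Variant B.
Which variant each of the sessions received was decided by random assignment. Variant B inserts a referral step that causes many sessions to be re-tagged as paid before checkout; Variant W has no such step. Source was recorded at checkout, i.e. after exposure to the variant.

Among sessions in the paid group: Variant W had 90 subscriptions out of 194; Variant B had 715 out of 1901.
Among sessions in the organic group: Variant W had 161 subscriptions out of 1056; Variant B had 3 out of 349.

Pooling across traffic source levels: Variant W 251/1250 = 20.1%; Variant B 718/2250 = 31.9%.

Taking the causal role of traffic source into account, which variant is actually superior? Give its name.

Variant B

The stratified and pooled comparisons disagree (Variant W wins within each traffic source; Variant B wins overall), so the answer turns on the causal role of traffic source.
Because the variant influences traffic source, traffic source is a post-treatment mediator, not a confounder. Stratifying on it would bias the estimate; the causal effect is the crude pooled difference.
Pooled: Variant W 20.1% vs Variant B 31.9%; Variant B is higher overall.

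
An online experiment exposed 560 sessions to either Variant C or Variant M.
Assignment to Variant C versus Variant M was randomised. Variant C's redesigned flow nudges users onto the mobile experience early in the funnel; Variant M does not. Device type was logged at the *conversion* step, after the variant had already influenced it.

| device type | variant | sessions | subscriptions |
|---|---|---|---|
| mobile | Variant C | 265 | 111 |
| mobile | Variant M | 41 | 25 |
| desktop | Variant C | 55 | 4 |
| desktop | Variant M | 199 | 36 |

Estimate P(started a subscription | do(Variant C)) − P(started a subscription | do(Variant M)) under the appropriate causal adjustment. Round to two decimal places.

+0.11

The device type-specific comparison favours Variant M throughout, but the pooled figures favour Variant C. The question is whether to condition on device type.
Because the variant influences device type, device type is a post-treatment mediator, not a confounder. Stratifying on it would bias the estimate; the causal effect is the crude pooled difference.
The causal difference is the pooled difference: 0.359 − 0.254 = +0.105.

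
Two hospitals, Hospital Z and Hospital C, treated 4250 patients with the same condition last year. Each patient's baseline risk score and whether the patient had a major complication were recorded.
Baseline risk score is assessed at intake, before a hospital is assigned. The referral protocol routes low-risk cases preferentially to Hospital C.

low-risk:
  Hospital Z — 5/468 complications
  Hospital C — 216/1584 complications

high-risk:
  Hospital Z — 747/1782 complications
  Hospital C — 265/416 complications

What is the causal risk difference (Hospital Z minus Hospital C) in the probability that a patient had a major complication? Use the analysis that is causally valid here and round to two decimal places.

The stratified and pooled comparisons disagree (Hospital Z wins within each baseline risk score; Hospital C wins overall), so the answer turns on the causal role of baseline risk score.
Baseline risk score satisfies the back-door criterion: it is not a descendant of the hospital, and it blocks the spurious path from hospital to outcome. Adjusting for it (i.e., using the within-baseline risk score rates) gives the causal effect.
Adjusting over the population distribution of baseline risk score: 0.483·(0.011−0.136) + 0.517·(0.419−0.637) = -0.173.

-0.17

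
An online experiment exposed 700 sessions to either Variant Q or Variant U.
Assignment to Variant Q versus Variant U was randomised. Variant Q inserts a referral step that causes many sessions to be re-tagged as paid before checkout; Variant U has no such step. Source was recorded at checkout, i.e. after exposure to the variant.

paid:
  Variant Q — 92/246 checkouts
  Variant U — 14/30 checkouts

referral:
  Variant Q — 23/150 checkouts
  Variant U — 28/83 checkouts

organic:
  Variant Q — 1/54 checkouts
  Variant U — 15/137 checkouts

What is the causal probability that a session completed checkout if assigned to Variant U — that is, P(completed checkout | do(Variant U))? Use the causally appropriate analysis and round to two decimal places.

Stratifying would compare variants among sessions the variants themselves sorted into traffic source groups — a form of selection on an intermediate. The unconditioned pooled rates give the total causal effect.
So P(outcome | do(Variant U)) is just the pooled rate for Variant U: 57/250 = 0.228.

0.23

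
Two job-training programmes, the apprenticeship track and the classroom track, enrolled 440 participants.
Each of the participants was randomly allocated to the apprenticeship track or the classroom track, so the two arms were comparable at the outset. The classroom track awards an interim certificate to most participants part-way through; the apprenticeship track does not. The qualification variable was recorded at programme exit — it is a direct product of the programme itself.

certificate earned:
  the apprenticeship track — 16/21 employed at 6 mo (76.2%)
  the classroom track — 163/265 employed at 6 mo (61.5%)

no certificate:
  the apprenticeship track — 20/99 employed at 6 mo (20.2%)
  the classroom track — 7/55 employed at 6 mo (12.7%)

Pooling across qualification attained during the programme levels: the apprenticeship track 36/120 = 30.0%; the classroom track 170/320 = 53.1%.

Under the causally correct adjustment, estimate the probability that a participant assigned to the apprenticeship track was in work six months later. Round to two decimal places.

0.30

Qualification attained during the programme is downstream of the programme. One should not condition on a consequence of treatment, so the overall rates are the right comparison.
So P(outcome | do(the apprenticeship track)) is just the pooled rate for the apprenticeship track: 36/120 = 0.300.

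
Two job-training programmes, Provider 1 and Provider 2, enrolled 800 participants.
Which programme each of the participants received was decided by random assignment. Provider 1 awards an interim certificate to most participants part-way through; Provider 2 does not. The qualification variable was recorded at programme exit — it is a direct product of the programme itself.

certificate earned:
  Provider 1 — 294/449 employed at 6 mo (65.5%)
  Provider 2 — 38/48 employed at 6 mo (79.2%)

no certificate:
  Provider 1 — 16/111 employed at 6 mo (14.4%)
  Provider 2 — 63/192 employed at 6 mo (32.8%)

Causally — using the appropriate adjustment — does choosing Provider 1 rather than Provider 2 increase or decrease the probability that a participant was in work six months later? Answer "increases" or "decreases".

Qualification attained during the programme here is a post-treatment variable shaped by the programme; conditioning on it would introduce bias rather than remove it. The overall comparison is the causal one.
Pooled: Provider 1 55.4% vs Provider 2 42.1%; Provider 1 is higher overall.

increases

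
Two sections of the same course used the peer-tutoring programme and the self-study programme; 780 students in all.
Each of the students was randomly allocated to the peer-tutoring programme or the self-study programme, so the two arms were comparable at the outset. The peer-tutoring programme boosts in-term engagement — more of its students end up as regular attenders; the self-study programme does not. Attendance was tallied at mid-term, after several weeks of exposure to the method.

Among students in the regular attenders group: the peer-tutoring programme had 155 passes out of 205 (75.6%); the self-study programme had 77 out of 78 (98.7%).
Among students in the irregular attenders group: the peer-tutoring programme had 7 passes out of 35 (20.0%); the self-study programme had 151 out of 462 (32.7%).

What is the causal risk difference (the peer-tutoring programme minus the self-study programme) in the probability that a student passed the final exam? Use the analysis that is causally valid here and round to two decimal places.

Stratifying would compare teaching methods among students the teaching methods themselves sorted into mid-term attendance groups — a form of selection on an intermediate. The unconditioned pooled rates give the total causal effect.
The causal difference is the pooled difference: 0.675 − 0.422 = +0.253.

+0.25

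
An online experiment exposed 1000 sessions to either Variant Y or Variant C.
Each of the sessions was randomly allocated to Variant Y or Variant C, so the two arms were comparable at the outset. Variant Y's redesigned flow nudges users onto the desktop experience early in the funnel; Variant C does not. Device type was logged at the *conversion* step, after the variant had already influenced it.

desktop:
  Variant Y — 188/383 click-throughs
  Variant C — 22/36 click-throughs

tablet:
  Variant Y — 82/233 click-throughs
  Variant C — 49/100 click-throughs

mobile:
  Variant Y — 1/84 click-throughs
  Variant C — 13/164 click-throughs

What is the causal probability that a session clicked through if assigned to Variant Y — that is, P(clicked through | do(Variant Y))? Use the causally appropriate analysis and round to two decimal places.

Variant C is higher inside every device type stratum but Variant Y is higher in aggregate. Whether to stratify depends on how device type relates to the variant.
Stratifying would compare variants among sessions the variants themselves sorted into device type groups — a form of selection on an intermediate. The unconditioned pooled rates give the total causal effect.
So P(outcome | do(Variant Y)) is just the pooled rate for Variant Y: 271/700 = 0.387.

0.39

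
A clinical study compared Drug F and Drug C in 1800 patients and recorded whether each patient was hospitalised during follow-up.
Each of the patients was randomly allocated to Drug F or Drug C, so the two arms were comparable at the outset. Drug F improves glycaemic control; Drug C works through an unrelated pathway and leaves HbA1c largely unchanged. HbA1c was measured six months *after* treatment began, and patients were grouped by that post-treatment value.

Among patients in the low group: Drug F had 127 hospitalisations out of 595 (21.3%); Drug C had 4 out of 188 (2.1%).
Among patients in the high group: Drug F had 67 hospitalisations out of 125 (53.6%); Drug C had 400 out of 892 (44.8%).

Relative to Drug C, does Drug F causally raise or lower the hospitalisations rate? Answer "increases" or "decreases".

Because the drug influences HbA1c, HbA1c is a post-treatment mediator, not a confounder. Stratifying on it would bias the estimate; the causal effect is the crude pooled difference.
Pooled: Drug F 26.9% vs Drug C 37.4%; Drug F is lower overall.

decreases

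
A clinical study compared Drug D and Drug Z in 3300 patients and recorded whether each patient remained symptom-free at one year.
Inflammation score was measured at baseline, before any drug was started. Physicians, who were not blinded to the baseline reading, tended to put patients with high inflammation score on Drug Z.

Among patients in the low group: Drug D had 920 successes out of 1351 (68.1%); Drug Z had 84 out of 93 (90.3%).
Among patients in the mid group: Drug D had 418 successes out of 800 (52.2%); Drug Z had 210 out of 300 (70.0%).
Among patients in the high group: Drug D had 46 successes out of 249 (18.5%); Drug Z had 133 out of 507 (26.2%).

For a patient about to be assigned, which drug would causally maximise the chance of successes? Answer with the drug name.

The inflammation score-specific comparison favours Drug Z throughout, but the pooled figures favour Drug D. The question is whether to condition on inflammation score.
The imbalance in inflammation score arose from how patients were allocated, not from anything the drug did; and inflammation score independently affects the outcome. The pooled gap is confounded — condition on inflammation score.
Within each level — low: 68.1% vs 90.3%; mid: 52.2% vs 70.0%; high: 18.5% vs 26.2% — Drug Z is higher every time.

Drug Z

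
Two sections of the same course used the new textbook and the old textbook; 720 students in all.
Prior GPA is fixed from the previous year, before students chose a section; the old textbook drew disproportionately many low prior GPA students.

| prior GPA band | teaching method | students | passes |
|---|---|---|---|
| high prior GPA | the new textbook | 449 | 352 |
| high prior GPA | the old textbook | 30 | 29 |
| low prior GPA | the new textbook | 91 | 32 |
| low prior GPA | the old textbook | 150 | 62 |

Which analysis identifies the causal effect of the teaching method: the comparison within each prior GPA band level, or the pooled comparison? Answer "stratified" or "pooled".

Prior GPA band differs across teaching methods for reasons unrelated to any effect of the teaching method itself, and it separately predicts the outcome — a classic confounder. We must compare within prior GPA band levels.
Within each level — high prior GPA: 78.4% vs 96.7%; low prior GPA: 35.2% vs 41.3% — the old textbook is higher every time.

stratified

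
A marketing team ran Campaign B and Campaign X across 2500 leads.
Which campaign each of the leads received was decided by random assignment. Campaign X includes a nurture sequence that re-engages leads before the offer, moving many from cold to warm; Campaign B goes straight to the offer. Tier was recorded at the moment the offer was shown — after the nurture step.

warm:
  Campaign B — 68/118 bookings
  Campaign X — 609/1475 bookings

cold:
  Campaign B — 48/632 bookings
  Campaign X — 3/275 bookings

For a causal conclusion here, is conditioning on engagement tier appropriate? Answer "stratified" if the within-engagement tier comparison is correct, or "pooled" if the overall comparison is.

pooled

Stratifying would compare campaigns among leads the campaigns themselves sorted into engagement tier groups — a form of selection on an intermediate. The unconditioned pooled rates give the total causal effect.
Pooled: Campaign B 15.5% vs Campaign X 35.0%; Campaign X is higher overall.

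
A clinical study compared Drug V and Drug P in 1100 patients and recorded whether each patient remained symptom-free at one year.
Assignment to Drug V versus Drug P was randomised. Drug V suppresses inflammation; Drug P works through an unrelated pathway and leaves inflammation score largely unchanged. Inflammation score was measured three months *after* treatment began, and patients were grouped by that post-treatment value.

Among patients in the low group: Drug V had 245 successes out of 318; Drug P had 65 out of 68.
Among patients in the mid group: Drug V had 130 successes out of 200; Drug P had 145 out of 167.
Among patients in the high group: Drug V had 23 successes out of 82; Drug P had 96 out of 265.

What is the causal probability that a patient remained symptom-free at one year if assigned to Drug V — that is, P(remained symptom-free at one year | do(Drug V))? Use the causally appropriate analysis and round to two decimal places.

0.66

Within every inflammation score level Drug P has the higher rate, yet pooled Drug V does — Simpson's reversal.
Inflammation score is recorded after the drug and is itself shifted by it — it sits on the causal path from drug to outcome. Conditioning on a mediator would strip out part of the effect we want; the pooled comparison gives the total causal effect.
So P(outcome | do(Drug V)) is just the pooled rate for Drug V: 398/600 = 0.663.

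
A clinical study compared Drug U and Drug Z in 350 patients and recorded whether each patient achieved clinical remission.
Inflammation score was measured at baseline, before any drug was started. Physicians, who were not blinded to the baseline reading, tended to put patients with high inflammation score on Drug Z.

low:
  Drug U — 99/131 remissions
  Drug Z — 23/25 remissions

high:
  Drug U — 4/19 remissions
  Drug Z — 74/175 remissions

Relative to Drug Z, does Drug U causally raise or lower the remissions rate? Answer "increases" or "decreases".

The inflammation score-specific comparison favours Drug Z throughout, but the pooled figures favour Drug U. The question is whether to condition on inflammation score.
Since inflammation score is a pre-existing factor (not a product of the drug) and it affects the outcome on its own, it is a confounder. The stratified rates, not the pooled rate, identify the causal effect.
Within each level — low: 75.6% vs 92.0%; high: 21.1% vs 42.3% — Drug Z is higher every time.

decreases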